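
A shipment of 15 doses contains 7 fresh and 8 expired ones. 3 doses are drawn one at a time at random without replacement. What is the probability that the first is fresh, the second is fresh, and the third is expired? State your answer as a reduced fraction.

Multiply the conditional probabilities at each draw: 7/15 · 6/14 · 8/13 = 336/2730 = 8/65.

8/65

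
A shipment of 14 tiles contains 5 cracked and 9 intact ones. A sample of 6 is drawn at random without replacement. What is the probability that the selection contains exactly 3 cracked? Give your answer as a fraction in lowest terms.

40/143

There are C(14,6) = 3003 ways to choose 6 from 14.
Selections with exactly 3 cracked: choose 3 of the 5 cracked and 3 of the 9 intact, C(5,3)·C(9,3) = 10·84 = 840.
Probability = 840/3003 = 40/143.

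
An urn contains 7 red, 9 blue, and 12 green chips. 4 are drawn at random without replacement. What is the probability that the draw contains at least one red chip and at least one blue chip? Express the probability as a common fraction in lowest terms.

There are C(28,4) = 20475 possible draws.
By inclusion-exclusion on the complements, draws missing all red or all blue: C(21,4) + C(19,4) − C(12,4) = 5985 + 3876 − 495 = 9366.
So draws with at least one of each: 20475 − 9366 = 11109, probability 11109/20475 = 529/975.

529/975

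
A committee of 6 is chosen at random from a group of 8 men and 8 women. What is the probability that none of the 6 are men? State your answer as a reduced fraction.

1/286

There are C(16,6) = 8008 possible selections.
Selections with no men (all women): C(8,6) = 28.
Probability = 28/8008 = 1/286.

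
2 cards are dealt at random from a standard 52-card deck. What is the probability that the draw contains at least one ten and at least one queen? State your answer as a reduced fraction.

8/663

There are C(52,2) = 1326 possible draws.
By inclusion-exclusion on the complements, draws missing all tens or all queens: C(48,2) + C(48,2) − C(44,2) = 1128 + 1128 − 946 = 1310.
So draws with at least one of each: 1326 − 1310 = 16, probability 16/1326 = 8/663.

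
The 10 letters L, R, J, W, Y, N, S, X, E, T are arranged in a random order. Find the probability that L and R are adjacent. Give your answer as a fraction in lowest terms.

1/5

There are 10! = 3628800 arrangements.
Treat L and R as a block: 9! arrangements of the blocks × 2 orders within the block = 2·362880 = 725760.
Probability = 725760/3628800 = 1/5.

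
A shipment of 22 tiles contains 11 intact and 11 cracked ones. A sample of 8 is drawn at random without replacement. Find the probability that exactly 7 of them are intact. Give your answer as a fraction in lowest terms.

11/969

The sample space is all 8-subsets of the 22: C(22,8) = 319770.
Selections with exactly 7 intact: choose 7 of the 11 intact and 1 of the 11 cracked, C(11,7)·C(11,1) = 330·11 = 3630.
Probability = 3630/319770 = 11/969.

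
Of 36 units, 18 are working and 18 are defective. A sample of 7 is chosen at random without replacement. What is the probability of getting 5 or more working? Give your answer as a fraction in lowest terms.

Total selections: C(36,7) = 8347680.
Favorable selections (5 or more working): C(18,5)·C(18,2) + C(18,6)·C(18,1) + C(18,7)·C(18,0) = 1310904 + 334152 + 31824 = 1676880.
Probability = 1676880/8347680 = 137/682.

137/682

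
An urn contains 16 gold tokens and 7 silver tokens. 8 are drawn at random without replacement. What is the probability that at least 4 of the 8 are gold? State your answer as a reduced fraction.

Total selections: C(23,8) = 490314.
Favorable selections (at least 4 gold): C(16,4)·C(7,4) + C(16,5)·C(7,3) + C(16,6)·C(7,2) + C(16,7)·C(7,1) + C(16,8)·C(7,0) = 63700 + 152880 + 168168 + 80080 + 12870 = 477698.
Probability = 477698/490314 = 12571/12903.

12571/12903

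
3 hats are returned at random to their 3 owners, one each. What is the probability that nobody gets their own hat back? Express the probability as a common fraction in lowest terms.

1/3

There are 3! = 6 assignments.
By inclusion-exclusion, assignments with no fixed points: C(3,0)·3! − C(3,1)·2! + C(3,2)·1! − C(3,3)·0! = 2.
Probability = 2/6 = 1/3.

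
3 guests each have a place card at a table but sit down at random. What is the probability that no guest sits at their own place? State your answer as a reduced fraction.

1/3

There are 3! = 6 seatings.
By inclusion-exclusion, seatings with no fixed points: C(3,0)·3! − C(3,1)·2! + C(3,2)·1! − C(3,3)·0! = 2.
Probability = 2/6 = 1/3.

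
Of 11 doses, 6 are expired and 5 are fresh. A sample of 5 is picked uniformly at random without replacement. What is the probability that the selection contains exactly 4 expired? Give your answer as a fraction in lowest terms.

25/154

There are C(11,5) = 462 ways to choose 5 from 11.
Selections with exactly 4 expired: choose 4 of the 6 expired and 1 of the 5 fresh, C(6,4)·C(5,1) = 15·5 = 75.
Probability = 75/462 = 25/154.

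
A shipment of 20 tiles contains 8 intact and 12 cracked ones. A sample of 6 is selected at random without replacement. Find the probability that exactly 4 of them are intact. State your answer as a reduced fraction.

There are C(20,6) = 38760 ways to choose 6 from 20.
Selections with exactly 4 intact: choose 4 of the 8 intact and 2 of the 12 cracked, C(8,4)·C(12,2) = 70·66 = 4620.
Probability = 4620/38760 = 77/646.

77/646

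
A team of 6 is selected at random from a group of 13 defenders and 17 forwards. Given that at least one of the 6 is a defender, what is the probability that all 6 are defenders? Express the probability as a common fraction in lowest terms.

Work in counts. Selections with at least one defender: C(30,6) − C(17,6) = 593775 − 12376 = 581399.
Of those, selections where all 6 are defenders: C(13,6) = 1716.
Conditional probability = 1716/581399 = 132/44723.

132/44723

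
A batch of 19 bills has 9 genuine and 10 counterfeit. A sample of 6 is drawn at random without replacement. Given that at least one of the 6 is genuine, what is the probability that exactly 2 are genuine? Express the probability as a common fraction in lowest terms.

Work in counts. Selections with at least one genuine: C(19,6) − C(10,6) = 27132 − 210 = 26922.
Of those, selections where exactly 2 are genuine: C(9,2)·C(10,4) = 36·210 = 7560.
Conditional probability = 7560/26922 = 180/641.

180/641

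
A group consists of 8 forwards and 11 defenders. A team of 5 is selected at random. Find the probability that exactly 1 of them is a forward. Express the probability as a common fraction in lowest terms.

220/969

Total number of selections: C(19,5) = 11628.
Selections with exactly 1 forward: choose 1 of the 8 forwards and 4 of the 11 defenders, C(8,1)·C(11,4) = 8·330 = 2640.
Probability = 2640/11628 = 220/969.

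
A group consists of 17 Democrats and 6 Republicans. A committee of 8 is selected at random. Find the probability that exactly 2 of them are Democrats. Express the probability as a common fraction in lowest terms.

The sample space is all 8-subsets of the 23: C(23,8) = 490314.
Selections with exactly 2 Democrats: choose 2 of the 17 Democrats and 6 of the 6 Republicans, C(17,2)·C(6,6) = 136·1 = 136.
Probability = 136/490314 = 4/14421.

4/14421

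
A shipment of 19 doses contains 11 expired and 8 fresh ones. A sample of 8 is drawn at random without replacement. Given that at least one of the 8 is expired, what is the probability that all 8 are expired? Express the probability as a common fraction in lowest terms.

Work in counts. Selections with at least one expired: C(19,8) − C(8,8) = 75582 − 1 = 75581.
Of those, selections where all 8 are expired: C(11,8) = 165.
Conditional probability = 165/75581 = 15/6871.

15/6871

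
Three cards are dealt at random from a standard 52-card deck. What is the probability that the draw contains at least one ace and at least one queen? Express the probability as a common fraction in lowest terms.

188/5525

There are C(52,3) = 22100 possible draws.
By inclusion-exclusion on the complements, draws missing all aces or all queens: C(48,3) + C(48,3) − C(44,3) = 17296 + 17296 − 13244 = 21348.
So draws with at least one of each: 22100 − 21348 = 752, probability 752/22100 = 188/5525.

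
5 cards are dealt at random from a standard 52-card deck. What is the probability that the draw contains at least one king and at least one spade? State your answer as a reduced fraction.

There are C(52,5) = 2598960 possible draws.
By inclusion-exclusion on the complements, draws missing all kings or all spades: C(48,5) + C(39,5) − C(36,5) = 1712304 + 575757 − 376992 = 1911069.
So draws with at least one of each: 2598960 − 1911069 = 687891, probability 687891/2598960 = 229297/866320.

229297/866320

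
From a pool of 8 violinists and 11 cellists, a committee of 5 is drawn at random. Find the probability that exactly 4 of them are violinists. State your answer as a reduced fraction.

The sample space is all 5-subsets of the 19: C(19,5) = 11628.
Selections with exactly 4 violinists: choose 4 of the 8 violinists and 1 of the 11 cellists, C(8,4)·C(11,1) = 70·11 = 770.
Probability = 770/11628 = 385/5814.

385/5814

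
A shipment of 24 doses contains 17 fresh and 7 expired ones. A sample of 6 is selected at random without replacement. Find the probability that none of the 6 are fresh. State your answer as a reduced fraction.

There are C(24,6) = 134596 possible selections.
Selections with no fresh (all expired): C(7,6) = 7.
Probability = 7/134596 = 1/19228.

1/19228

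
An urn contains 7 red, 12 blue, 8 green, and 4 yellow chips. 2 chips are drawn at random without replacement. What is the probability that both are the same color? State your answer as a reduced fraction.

121/465

There are C(31,2) = 465 ways to draw 2 chips.
All same color: C(7,2) + C(12,2) + C(8,2) + C(4,2) = 21 + 66 + 28 + 6 = 121.
Probability = 121/465.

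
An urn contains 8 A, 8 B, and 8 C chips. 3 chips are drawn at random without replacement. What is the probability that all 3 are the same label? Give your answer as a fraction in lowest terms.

21/253

There are C(24,3) = 2024 ways to draw 3 chips.
All same label: C(8,3) + C(8,3) + C(8,3) = 56 + 56 + 56 = 168.
Probability = 168/2024 = 21/253.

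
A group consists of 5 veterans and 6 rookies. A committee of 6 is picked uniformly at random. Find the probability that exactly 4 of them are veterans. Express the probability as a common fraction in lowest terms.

There are C(11,6) = 462 ways to choose 6 from 11.
Selections with exactly 4 veterans: choose 4 of the 5 veterans and 2 of the 6 rookies, C(5,4)·C(6,2) = 5·15 = 75.
Probability = 75/462 = 25/154.

25/154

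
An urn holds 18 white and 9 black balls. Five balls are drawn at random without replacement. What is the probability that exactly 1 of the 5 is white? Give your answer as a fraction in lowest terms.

42/1495

The sample space is all 5-subsets of the 27: C(27,5) = 80730.
Selections with exactly 1 white: choose 1 of the 18 white and 4 of the 9 black, C(18,1)·C(9,4) = 18·126 = 2268.
Probability = 2268/80730 = 42/1495.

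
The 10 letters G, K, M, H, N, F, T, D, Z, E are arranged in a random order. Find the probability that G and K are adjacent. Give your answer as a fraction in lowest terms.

1/5

There are 10! = 3628800 arrangements.
Treat G and K as a block: 9! arrangements of the blocks × 2 orders within the block = 2·362880 = 725760.
Probability = 725760/3628800 = 1/5.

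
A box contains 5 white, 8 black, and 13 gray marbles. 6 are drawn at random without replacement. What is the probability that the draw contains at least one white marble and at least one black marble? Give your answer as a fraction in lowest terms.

There are C(26,6) = 230230 possible draws.
By inclusion-exclusion on the complements, draws missing all white or all black: C(21,6) + C(18,6) − C(13,6) = 54264 + 18564 − 1716 = 71112.
So draws with at least one of each: 230230 − 71112 = 159118, probability 159118/230230 = 79559/115115.

79559/115115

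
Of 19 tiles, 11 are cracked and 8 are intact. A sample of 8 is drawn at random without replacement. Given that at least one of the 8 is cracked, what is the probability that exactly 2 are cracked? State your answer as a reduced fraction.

140/6871

Work in counts. Selections with at least one cracked: C(19,8) − C(8,8) = 75582 − 1 = 75581.
Of those, selections where exactly 2 are cracked: C(11,2)·C(8,6) = 55·28 = 1540.
Conditional probability = 1540/75581 = 140/6871.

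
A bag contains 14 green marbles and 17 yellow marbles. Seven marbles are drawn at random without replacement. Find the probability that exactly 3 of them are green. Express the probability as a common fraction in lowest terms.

There are C(31,7) = 2629575 ways to choose 7 from 31.
Selections with exactly 3 green: choose 3 of the 14 green and 4 of the 17 yellow, C(14,3)·C(17,4) = 364·2380 = 866320.
Probability = 866320/2629575 = 13328/40455.

13328/40455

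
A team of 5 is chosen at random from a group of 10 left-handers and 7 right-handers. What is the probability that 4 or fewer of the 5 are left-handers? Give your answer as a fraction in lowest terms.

212/221

Total selections: C(17,5) = 6188.
The complement is exactly 5 left-handers: C(10,5)·C(7,0) = 252.
Probability = 1 − 252/6188 = 5936/6188 = 212/221.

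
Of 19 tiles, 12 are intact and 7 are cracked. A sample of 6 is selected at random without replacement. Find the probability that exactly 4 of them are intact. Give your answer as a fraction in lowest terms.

The sample space is all 6-subsets of the 19: C(19,6) = 27132.
Selections with exactly 4 intact: choose 4 of the 12 intact and 2 of the 7 cracked, C(12,4)·C(7,2) = 495·21 = 10395.
Probability = 10395/27132 = 495/1292.

495/1292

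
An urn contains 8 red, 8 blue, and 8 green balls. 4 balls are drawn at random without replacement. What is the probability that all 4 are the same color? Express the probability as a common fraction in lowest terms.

5/253

There are C(24,4) = 10626 ways to draw 4 balls.
All same color: C(8,4) + C(8,4) + C(8,4) = 70 + 70 + 70 = 210.
Probability = 210/10626 = 5/253.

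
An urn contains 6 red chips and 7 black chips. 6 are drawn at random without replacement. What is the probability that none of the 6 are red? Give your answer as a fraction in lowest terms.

There are C(13,6) = 1716 possible selections.
Selections with no red (all black): C(7,6) = 7.
Probability = 7/1716.

7/1716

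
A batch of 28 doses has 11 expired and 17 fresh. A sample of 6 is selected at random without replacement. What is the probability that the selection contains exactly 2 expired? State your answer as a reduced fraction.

The sample space is all 6-subsets of the 28: C(28,6) = 376740.
Selections with exactly 2 expired: choose 2 of the 11 expired and 4 of the 17 fresh, C(11,2)·C(17,4) = 55·2380 = 130900.
Probability = 130900/376740 = 935/2691.

935/2691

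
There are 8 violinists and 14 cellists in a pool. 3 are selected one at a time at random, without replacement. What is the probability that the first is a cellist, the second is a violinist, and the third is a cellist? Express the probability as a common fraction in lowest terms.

26/165

Multiply the conditional probabilities at each draw: 14/22 · 8/21 · 13/20 = 1456/9240 = 26/165.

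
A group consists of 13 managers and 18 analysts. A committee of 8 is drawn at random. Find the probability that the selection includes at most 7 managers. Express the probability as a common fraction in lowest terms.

67414/67425

Total selections: C(31,8) = 7888725.
Favorable selections (at most 7 managers): C(13,0)·C(18,8) + C(13,1)·C(18,7) + C(13,2)·C(18,6) + C(13,3)·C(18,5) + C(13,4)·C(18,4) + C(13,5)·C(18,3) + C(13,6)·C(18,2) + C(13,7)·C(18,1) = 43758 + 413712 + 1447992 + 2450448 + 2187900 + 1050192 + 262548 + 30888 = 7887438.
Probability = 7887438/7888725 = 67414/67425.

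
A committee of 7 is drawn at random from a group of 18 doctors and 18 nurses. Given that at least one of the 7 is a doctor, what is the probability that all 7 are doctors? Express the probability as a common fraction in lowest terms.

13/3397

Work in counts. Selections with at least one doctor: C(36,7) − C(18,7) = 8347680 − 31824 = 8315856.
Of those, selections where all 7 are doctors: C(18,7) = 31824.
Conditional probability = 31824/8315856 = 13/3397.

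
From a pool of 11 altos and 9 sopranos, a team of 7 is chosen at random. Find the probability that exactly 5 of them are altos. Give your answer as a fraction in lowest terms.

The sample space is all 7-subsets of the 20: C(20,7) = 77520.
Selections with exactly 5 altos: choose 5 of the 11 altos and 2 of the 9 sopranos, C(11,5)·C(9,2) = 462·36 = 16632.
Probability = 16632/77520 = 693/3230.

693/3230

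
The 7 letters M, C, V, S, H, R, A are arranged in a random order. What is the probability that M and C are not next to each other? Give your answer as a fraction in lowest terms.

There are 7! = 5040 arrangements.
Arrangements with M and C adjacent: 2·6! = 1440.
So not adjacent: 5040 − 1440 = 3600, probability 3600/5040 = 5/7.

5/7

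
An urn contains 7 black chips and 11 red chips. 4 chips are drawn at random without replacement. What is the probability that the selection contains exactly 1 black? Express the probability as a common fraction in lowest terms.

The sample space is all 4-subsets of the 18: C(18,4) = 3060.
Selections with exactly 1 black: choose 1 of the 7 black and 3 of the 11 red, C(7,1)·C(11,3) = 7·165 = 1155.
Probability = 1155/3060 = 77/204.

77/204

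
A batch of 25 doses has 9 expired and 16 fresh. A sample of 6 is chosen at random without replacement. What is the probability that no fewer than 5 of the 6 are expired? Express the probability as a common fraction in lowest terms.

Total selections: C(25,6) = 177100.
Favorable selections (no fewer than 5 expired): C(9,5)·C(16,1) + C(9,6)·C(16,0) = 2016 + 84 = 2100.
Probability = 2100/177100 = 3/253.

3/253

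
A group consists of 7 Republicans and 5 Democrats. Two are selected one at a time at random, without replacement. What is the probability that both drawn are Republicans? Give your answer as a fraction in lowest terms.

Multiply the conditional probabilities at each draw: 7/12 · 6/11 = 42/132 = 7/22.

7/22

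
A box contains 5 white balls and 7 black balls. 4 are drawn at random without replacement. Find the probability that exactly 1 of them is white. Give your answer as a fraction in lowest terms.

The sample space is all 4-subsets of the 12: C(12,4) = 495.
Selections with exactly 1 white: choose 1 of the 5 white and 3 of the 7 black, C(5,1)·C(7,3) = 5·35 = 175.
Probability = 175/495 = 35/99.

35/99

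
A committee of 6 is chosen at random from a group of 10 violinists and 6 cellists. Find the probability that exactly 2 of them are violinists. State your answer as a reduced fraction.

675/8008

The sample space is all 6-subsets of the 16: C(16,6) = 8008.
Selections with exactly 2 violinists: choose 2 of the 10 violinists and 4 of the 6 cellists, C(10,2)·C(6,4) = 45·15 = 675.
Probability = 675/8008.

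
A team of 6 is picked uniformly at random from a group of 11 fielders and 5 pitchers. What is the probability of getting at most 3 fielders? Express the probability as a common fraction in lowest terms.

There are C(16,6) = 8008 ways to choose the 6.
Favorable selections (at most 3 fielders): C(11,1)·C(5,5) + C(11,2)·C(5,4) + C(11,3)·C(5,3) = 11 + 275 + 1650 = 1936.
Probability = 1936/8008 = 22/91.

22/91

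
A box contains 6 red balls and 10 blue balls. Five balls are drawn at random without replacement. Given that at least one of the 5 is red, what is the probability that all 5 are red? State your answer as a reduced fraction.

Work in counts. Selections with at least one red: C(16,5) − C(10,5) = 4368 − 252 = 4116.
Of those, selections where all 5 are red: C(6,5) = 6.
Conditional probability = 6/4116 = 1/686.

1/686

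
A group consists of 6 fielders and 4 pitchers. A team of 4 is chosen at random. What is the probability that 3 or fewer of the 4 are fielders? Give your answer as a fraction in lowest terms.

Total selections: C(10,4) = 210.
The complement is exactly 4 fielders: C(6,4)·C(4,0) = 15.
Probability = 1 − 15/210 = 195/210 = 13/14.

13/14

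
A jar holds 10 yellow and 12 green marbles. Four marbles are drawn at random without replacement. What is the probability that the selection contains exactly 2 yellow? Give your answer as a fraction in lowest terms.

54/133

Total number of selections: C(22,4) = 7315.
Selections with exactly 2 yellow: choose 2 of the 10 yellow and 2 of the 12 green, C(10,2)·C(12,2) = 45·66 = 2970.
Probability = 2970/7315 = 54/133.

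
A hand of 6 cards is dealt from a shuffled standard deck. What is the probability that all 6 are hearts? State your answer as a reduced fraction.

There are C(52,6) = 20358520 possible 6-card hands.
Hands that are all hearts: C(13,6) = 1716.
Probability = 1716/20358520 = 33/391510.

33/391510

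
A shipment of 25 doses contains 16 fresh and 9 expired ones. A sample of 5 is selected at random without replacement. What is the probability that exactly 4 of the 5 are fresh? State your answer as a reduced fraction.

78/253

The sample space is all 5-subsets of the 25: C(25,5) = 53130.
Selections with exactly 4 fresh: choose 4 of the 16 fresh and 1 of the 9 expired, C(16,4)·C(9,1) = 1820·9 = 16380.
Probability = 16380/53130 = 78/253.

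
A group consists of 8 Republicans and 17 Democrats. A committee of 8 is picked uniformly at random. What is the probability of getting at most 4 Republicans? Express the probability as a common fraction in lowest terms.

41582/43263

Total selections: C(25,8) = 1081575.
Count the complement (more than 4 Republicans): C(8,5)·C(17,3) + C(8,6)·C(17,2) + C(8,7)·C(17,1) + C(8,8)·C(17,0) = 38080 + 3808 + 136 + 1 = 42025.
Probability = 1 − 42025/1081575 = 1039550/1081575 = 41582/43263.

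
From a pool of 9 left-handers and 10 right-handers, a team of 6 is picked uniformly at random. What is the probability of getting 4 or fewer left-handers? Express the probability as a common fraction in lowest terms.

307/323

There are C(19,6) = 27132 ways to choose the 6.
Count the complement (more than 4 left-handers): C(9,5)·C(10,1) + C(9,6)·C(10,0) = 1260 + 84 = 1344.
Probability = 1 − 1344/27132 = 25788/27132 = 307/323.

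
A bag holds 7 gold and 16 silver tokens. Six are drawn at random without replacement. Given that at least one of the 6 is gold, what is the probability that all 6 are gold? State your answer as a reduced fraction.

Work in counts. Selections with at least one gold: C(23,6) − C(16,6) = 100947 − 8008 = 92939.
Of those, selections where all 6 are gold: C(7,6) = 7.
Conditional probability = 7/92939 = 1/13277.

1/13277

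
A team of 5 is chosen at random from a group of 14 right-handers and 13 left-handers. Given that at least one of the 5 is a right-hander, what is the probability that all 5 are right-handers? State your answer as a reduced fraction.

Work in counts. Selections with at least one right-hander: C(27,5) − C(13,5) = 80730 − 1287 = 79443.
Of those, selections where all 5 are right-handers: C(14,5) = 2002.
Conditional probability = 2002/79443 = 22/873.

22/873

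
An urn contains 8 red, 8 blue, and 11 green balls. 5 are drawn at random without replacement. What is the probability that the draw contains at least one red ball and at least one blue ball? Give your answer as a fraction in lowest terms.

9656/13455

There are C(27,5) = 80730 possible draws.
By inclusion-exclusion on the complements, draws missing all red or all blue: C(19,5) + C(19,5) − C(11,5) = 11628 + 11628 − 462 = 22794.
So draws with at least one of each: 80730 − 22794 = 57936, probability 57936/80730 = 9656/13455.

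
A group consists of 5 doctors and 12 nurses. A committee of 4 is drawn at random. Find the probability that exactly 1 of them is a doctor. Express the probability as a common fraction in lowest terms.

55/119

The sample space is all 4-subsets of the 17: C(17,4) = 2380.
Selections with exactly 1 doctor: choose 1 of the 5 doctors and 3 of the 12 nurses, C(5,1)·C(12,3) = 5·220 = 1100.
Probability = 1100/2380 = 55/119.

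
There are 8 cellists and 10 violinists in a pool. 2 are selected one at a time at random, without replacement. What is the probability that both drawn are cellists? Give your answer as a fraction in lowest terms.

Multiply the conditional probabilities at each draw: 8/18 · 7/17 = 56/306 = 28/153.

28/153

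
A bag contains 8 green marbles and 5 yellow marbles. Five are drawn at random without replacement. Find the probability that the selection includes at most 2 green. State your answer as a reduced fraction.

107/429

Total selections: C(13,5) = 1287.
Favorable selections (at most 2 green): C(8,0)·C(5,5) + C(8,1)·C(5,4) + C(8,2)·C(5,3) = 1 + 40 + 280 = 321.
Probability = 321/1287 = 107/429.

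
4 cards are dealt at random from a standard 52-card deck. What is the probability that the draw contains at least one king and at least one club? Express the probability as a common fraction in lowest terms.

52799/270725

There are C(52,4) = 270725 possible draws.
By inclusion-exclusion on the complements, draws missing all kings or all clubs: C(48,4) + C(39,4) − C(36,4) = 194580 + 82251 − 58905 = 217926.
So draws with at least one of each: 270725 − 217926 = 52799, probability 52799/270725.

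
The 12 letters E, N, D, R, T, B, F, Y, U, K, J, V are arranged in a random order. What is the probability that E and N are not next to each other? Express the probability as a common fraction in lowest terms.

There are 12! = 479001600 arrangements.
Arrangements with E and N adjacent: 2·11! = 79833600.
So not adjacent: 479001600 − 79833600 = 399168000, probability 399168000/479001600 = 5/6.

5/6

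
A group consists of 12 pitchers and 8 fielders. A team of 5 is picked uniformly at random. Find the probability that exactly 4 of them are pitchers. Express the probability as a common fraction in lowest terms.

165/646

Total number of selections: C(20,5) = 15504.
Selections with exactly 4 pitchers: choose 4 of the 12 pitchers and 1 of the 8 fielders, C(12,4)·C(8,1) = 495·8 = 3960.
Probability = 3960/15504 = 165/646.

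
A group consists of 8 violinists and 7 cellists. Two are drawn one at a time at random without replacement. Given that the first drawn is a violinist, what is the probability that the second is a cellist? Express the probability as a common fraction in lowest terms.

After removing one violinist, 14 remain: 7 violinists and 7 cellists.
So the probability the next is a cellist is 7/14 = 1/2.

1/2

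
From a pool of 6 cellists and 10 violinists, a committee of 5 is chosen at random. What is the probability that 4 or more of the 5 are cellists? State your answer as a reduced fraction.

1/28

Total selections: C(16,5) = 4368.
Favorable selections (4 or more cellists): C(6,4)·C(10,1) + C(6,5)·C(10,0) = 150 + 6 = 156.
Probability = 156/4368 = 1/28.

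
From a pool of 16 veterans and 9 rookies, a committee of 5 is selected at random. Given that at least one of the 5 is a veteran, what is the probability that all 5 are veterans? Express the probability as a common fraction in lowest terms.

Work in counts. Selections with at least one veteran: C(25,5) − C(9,5) = 53130 − 126 = 53004.
Of those, selections where all 5 are veterans: C(16,5) = 4368.
Conditional probability = 4368/53004 = 52/631.

52/631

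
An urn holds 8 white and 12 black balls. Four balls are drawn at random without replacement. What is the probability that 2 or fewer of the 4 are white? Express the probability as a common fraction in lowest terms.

4103/4845

Total selections: C(20,4) = 4845.
Count the complement (more than 2 white): C(8,3)·C(12,1) + C(8,4)·C(12,0) = 672 + 70 = 742.
Probability = 1 − 742/4845 = 4103/4845.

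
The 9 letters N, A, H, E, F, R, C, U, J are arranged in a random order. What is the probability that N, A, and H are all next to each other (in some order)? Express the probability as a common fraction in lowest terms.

There are 9! = 362880 arrangements.
Treat the three as one block: 7! placements × 3! orders within the block = 5040·6 = 30240.
Probability = 30240/362880 = 1/12.

1/12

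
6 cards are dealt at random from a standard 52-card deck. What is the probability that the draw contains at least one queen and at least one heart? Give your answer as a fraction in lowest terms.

There are C(52,6) = 20358520 possible draws.
By inclusion-exclusion on the complements, draws missing all queens or all hearts: C(48,6) + C(39,6) − C(36,6) = 12271512 + 3262623 − 1947792 = 13586343.
So draws with at least one of each: 20358520 − 13586343 = 6772177, probability 6772177/20358520.

6772177/20358520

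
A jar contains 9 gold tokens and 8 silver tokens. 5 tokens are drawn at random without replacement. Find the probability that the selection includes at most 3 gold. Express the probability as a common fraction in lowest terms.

There are C(17,5) = 6188 ways to choose the 5.
Count the complement (more than 3 gold): C(9,4)·C(8,1) + C(9,5)·C(8,0) = 1008 + 126 = 1134.
Probability = 1 − 1134/6188 = 5054/6188 = 361/442.

361/442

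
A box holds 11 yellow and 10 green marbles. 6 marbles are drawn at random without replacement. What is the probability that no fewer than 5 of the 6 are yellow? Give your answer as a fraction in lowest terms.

121/1292

Total selections: C(21,6) = 54264.
Favorable selections (no fewer than 5 yellow): C(11,5)·C(10,1) + C(11,6)·C(10,0) = 4620 + 462 = 5082.
Probability = 5082/54264 = 121/1292.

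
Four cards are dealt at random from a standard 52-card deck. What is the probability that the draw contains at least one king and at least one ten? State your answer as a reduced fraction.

There are C(52,4) = 270725 possible draws.
By inclusion-exclusion on the complements, draws missing all kings or all tens: C(48,4) + C(48,4) − C(44,4) = 194580 + 194580 − 135751 = 253409.
So draws with at least one of each: 270725 − 253409 = 17316, probability 17316/270725 = 1332/20825.

1332/20825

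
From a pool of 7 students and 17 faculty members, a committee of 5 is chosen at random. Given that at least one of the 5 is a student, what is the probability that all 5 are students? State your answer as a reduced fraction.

Work in counts. Selections with at least one student: C(24,5) − C(17,5) = 42504 − 6188 = 36316.
Of those, selections where all 5 are students: C(7,5) = 21.
Conditional probability = 21/36316 = 3/5188.

3/5188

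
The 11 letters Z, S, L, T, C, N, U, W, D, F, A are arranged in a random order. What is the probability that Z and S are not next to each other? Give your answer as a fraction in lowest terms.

There are 11! = 39916800 arrangements.
Arrangements with Z and S adjacent: 2·10! = 7257600.
So not adjacent: 39916800 − 7257600 = 32659200, probability 32659200/39916800 = 9/11.

9/11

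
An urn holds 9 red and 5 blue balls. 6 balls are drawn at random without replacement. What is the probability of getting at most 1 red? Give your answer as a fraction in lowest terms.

3/1001

There are C(14,6) = 3003 ways to choose the 6.
Favorable selections (at most 1 red): C(9,1)·C(5,5) = 9.
Probability = 9/3003 = 3/1001.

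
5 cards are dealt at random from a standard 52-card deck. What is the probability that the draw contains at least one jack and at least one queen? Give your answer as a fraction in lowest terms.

6509/64974

There are C(52,5) = 2598960 possible draws.
By inclusion-exclusion on the complements, draws missing all jacks or all queens: C(48,5) + C(48,5) − C(44,5) = 1712304 + 1712304 − 1086008 = 2338600.
So draws with at least one of each: 2598960 − 2338600 = 260360, probability 260360/2598960 = 6509/64974.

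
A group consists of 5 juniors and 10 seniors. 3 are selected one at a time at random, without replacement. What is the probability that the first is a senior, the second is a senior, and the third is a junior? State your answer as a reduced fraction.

Multiply the conditional probabilities at each draw: 10/15 · 9/14 · 5/13 = 450/2730 = 15/91.

15/91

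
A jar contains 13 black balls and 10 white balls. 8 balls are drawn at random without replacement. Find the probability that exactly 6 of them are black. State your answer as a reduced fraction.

Total number of selections: C(23,8) = 490314.
Selections with exactly 6 black: choose 6 of the 13 black and 2 of the 10 white, C(13,6)·C(10,2) = 1716·45 = 77220.
Probability = 77220/490314 = 1170/7429.

1170/7429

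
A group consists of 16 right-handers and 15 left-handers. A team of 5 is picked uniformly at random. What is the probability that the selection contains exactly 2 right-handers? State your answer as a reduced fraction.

Total number of selections: C(31,5) = 169911.
Selections with exactly 2 right-handers: choose 2 of the 16 right-handers and 3 of the 15 left-handers, C(16,2)·C(15,3) = 120·455 = 54600.
Probability = 54600/169911 = 2600/8091.

2600/8091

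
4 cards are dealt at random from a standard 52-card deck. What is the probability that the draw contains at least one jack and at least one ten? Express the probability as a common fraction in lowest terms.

1332/20825

There are C(52,4) = 270725 possible draws.
By inclusion-exclusion on the complements, draws missing all jacks or all tens: C(48,4) + C(48,4) − C(44,4) = 194580 + 194580 − 135751 = 253409.
So draws with at least one of each: 270725 − 253409 = 17316, probability 17316/270725 = 1332/20825.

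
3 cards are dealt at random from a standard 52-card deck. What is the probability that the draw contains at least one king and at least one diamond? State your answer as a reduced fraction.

There are C(52,3) = 22100 possible draws.
By inclusion-exclusion on the complements, draws missing all kings or all diamonds: C(48,3) + C(39,3) − C(36,3) = 17296 + 9139 − 7140 = 19295.
So draws with at least one of each: 22100 − 19295 = 2805, probability 2805/22100 = 33/260.

33/260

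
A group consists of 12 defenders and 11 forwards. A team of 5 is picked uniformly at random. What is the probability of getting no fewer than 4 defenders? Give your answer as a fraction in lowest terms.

There are C(23,5) = 33649 ways to choose the 5.
Favorable selections (no fewer than 4 defenders): C(12,4)·C(11,1) + C(12,5)·C(11,0) = 5445 + 792 = 6237.
Probability = 6237/33649 = 81/437.

81/437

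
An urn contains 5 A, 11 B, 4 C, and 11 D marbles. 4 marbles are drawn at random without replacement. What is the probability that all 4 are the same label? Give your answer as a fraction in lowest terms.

There are C(31,4) = 31465 ways to draw 4 marbles.
All same label: C(5,4) + C(11,4) + C(4,4) + C(11,4) = 5 + 330 + 1 + 330 = 666.
Probability = 666/31465.

666/31465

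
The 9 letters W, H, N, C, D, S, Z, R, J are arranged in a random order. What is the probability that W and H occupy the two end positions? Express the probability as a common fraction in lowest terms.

1/36

There are 9! = 362880 arrangements.
Place W and H at the ends in 2 ways, arrange the remaining 7 in 7! = 5040 ways: 2·5040 = 10080.
Probability = 10080/362880 = 1/36.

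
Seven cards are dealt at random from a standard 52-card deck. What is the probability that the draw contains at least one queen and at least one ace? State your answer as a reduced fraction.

3105873/16723070

There are C(52,7) = 133784560 possible draws.
By inclusion-exclusion on the complements, draws missing all queens or all aces: C(48,7) + C(48,7) − C(44,7) = 73629072 + 73629072 − 38320568 = 108937576.
So draws with at least one of each: 133784560 − 108937576 = 24846984, probability 24846984/133784560 = 3105873/16723070.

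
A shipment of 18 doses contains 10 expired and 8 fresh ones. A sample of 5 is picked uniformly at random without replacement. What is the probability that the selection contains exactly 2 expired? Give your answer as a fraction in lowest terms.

The sample space is all 5-subsets of the 18: C(18,5) = 8568.
Selections with exactly 2 expired: choose 2 of the 10 expired and 3 of the 8 fresh, C(10,2)·C(8,3) = 45·56 = 2520.
Probability = 2520/8568 = 5/17.

5/17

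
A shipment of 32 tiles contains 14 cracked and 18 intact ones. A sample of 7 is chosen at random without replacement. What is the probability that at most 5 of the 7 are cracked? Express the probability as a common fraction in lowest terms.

Total selections: C(32,7) = 3365856.
Favorable selections (at most 5 cracked): C(14,0)·C(18,7) + C(14,1)·C(18,6) + C(14,2)·C(18,5) + C(14,3)·C(18,4) + C(14,4)·C(18,3) + C(14,5)·C(18,2) = 31824 + 259896 + 779688 + 1113840 + 816816 + 306306 = 3308370.
Probability = 3308370/3365856 = 42415/43152.

42415/43152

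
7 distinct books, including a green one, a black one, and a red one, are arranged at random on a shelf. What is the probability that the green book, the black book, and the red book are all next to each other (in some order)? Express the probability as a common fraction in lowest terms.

There are 7! = 5040 arrangements.
Treat the three as one block: 5! placements × 3! orders within the block = 120·6 = 720.
Probability = 720/5040 = 1/7.

1/7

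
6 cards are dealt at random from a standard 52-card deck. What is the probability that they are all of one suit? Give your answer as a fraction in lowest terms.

There are C(52,6) = 20358520 possible 6-card hands.
Hands of one suit: 4 suits × C(13,6) = 4·1716 = 6864.
Probability = 6864/20358520 = 66/195755.

66/195755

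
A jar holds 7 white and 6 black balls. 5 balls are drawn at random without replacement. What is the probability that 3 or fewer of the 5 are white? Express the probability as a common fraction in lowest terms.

32/39

Total selections: C(13,5) = 1287.
Count the complement (more than 3 white): C(7,4)·C(6,1) + C(7,5)·C(6,0) = 210 + 21 = 231.
Probability = 1 − 231/1287 = 1056/1287 = 32/39.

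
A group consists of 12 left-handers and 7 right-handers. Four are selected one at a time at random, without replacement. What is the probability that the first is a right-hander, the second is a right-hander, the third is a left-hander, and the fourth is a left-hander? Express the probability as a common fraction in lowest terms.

Multiply the conditional probabilities at each draw: 7/19 · 6/18 · 12/17 · 11/16 = 5544/93024 = 77/1292.

77/1292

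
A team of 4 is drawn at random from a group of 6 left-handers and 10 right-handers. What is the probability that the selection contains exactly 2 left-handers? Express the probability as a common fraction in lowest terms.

Total number of selections: C(16,4) = 1820.
Selections with exactly 2 left-handers: choose 2 of the 6 left-handers and 2 of the 10 right-handers, C(6,2)·C(10,2) = 15·45 = 675.
Probability = 675/1820 = 135/364.

135/364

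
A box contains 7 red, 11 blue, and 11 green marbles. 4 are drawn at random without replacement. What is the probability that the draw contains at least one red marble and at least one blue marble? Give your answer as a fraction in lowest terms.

There are C(29,4) = 23751 possible draws.
By inclusion-exclusion on the complements, draws missing all red or all blue: C(22,4) + C(18,4) − C(11,4) = 7315 + 3060 − 330 = 10045.
So draws with at least one of each: 23751 − 10045 = 13706, probability 13706/23751 = 1958/3393.

1958/3393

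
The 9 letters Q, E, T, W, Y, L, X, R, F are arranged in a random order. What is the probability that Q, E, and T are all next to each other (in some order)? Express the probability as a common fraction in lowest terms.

1/12

There are 9! = 362880 arrangements.
Treat the three as one block: 7! placements × 3! orders within the block = 5040·6 = 30240.
Probability = 30240/362880 = 1/12.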